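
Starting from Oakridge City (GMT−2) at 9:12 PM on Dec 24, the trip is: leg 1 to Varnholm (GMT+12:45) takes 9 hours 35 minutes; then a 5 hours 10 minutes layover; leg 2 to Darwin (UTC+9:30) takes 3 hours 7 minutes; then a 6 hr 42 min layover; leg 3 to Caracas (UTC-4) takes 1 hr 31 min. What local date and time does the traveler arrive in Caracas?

Convert departure to UTC: 9:12 PM + 2:00 = 11:12 PM UTC on Dec 24.
Add 9 hours and 35 minutes leg 1 → 8:47 AM UTC (Dec 25).
Add 5 hours 10 minutes layover in Varnholm → 1:57 PM UTC.
Add 3 hours and 7 minutes leg 2 → 5:04 PM UTC.
Add 6 hours and 42 minutes layover in Darwin → 11:46 PM UTC.
Add 1 hour 31 minutes leg 3 → 1:17 AM UTC (Dec 26).
Caracas is UTC−4:00, so local arrival = 1:17 AM − 4:00 = 9:17 PM on Dec 25.

9:17 PM on Dec 25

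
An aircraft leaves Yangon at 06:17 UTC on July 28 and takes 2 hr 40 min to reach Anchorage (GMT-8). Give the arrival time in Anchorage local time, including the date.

Departure is given in UTC: 06:17 on Jul 28.
Add 2 hours and 40 minutes → 08:57 UTC.
Anchorage is UTC−8:00: 08:57 − 8:00 = 00:57 on Jul 28.

00:57 on July 28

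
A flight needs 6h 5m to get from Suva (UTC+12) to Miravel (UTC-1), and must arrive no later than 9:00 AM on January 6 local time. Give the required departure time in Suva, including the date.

Target arrival in UTC: 9:00 AM + 1:00 = 10:00 AM on Jan 6.
Subtract 6 hours and 5 minutes → departure 3:55 AM UTC on Jan 6.
Suva is UTC+12:00: 3:55 AM + 12:00 = 3:55 PM on Jan 6.

3:55 PM on January 6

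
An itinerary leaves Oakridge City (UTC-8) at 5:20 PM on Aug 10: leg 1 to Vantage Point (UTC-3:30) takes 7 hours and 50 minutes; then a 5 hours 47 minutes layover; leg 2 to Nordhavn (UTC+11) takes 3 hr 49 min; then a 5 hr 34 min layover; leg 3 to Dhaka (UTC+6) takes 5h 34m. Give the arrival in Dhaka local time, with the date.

Convert departure to UTC: 5:20 PM + 8:00 = 1:20 AM UTC on Aug 11.
Add 7 hours and 50 minutes leg 1 → 9:10 AM UTC.
Add 5 hours and 47 minutes layover in Vantage Point → 2:57 PM UTC.
Add 3 hours 49 minutes leg 2 → 6:46 PM UTC.
Add 5 hours 34 minutes layover in Nordhavn → 12:20 AM UTC (Aug 12).
Add 5 hours and 34 minutes leg 3 → 5:54 AM UTC.
Dhaka is UTC+6:00, so local arrival = 5:54 AM + 6:00 = 11:54 AM on Aug 12.

11:54 AM on August 12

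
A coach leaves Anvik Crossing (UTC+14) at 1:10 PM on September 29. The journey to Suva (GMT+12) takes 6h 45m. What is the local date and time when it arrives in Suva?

Suva is 2:00 behind Anvik Crossing.
After 6 hours 45 minutes it is 7:55 PM in Anvik Crossing.
Shift by the zone difference: 7:55 PM − 2:00 = 5:55 PM on Sep 29 in Suva.

5:55 PM on Sep 29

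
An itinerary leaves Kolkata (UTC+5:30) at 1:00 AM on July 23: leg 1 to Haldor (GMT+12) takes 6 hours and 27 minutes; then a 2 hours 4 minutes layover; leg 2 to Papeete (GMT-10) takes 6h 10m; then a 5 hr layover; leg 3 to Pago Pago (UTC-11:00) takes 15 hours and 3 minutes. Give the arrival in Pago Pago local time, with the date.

7:14 PM on July 23

Convert departure to UTC: 1:00 AM − 5:30 = 7:30 PM UTC on Jul 22.
Add 6 hours 27 minutes leg 1 → 1:57 AM UTC (Jul 23).
Add 2 hours 4 minutes layover in Haldor → 4:01 AM UTC.
Add 6 hours and 10 minutes leg 2 → 10:11 AM UTC.
Add 5 hours layover in Papeete → 3:11 PM UTC.
Add 15 hours 3 minutes leg 3 → 6:14 AM UTC (Jul 24).
Pago Pago is UTC−11:00, so local arrival = 6:14 AM − 11:00 = 7:14 PM on Jul 23.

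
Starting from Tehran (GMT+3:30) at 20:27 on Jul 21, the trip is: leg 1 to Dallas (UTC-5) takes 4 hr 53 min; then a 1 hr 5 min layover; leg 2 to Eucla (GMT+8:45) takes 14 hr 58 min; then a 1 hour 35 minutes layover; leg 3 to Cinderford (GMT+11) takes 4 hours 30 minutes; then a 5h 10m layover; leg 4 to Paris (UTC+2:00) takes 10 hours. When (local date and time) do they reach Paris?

Convert departure to UTC: 20:27 − 3:30 = 16:57 UTC on Jul 21.
Add 4 hours 53 minutes leg 1 → 21:50 UTC.
Add 1 hour 5 minutes layover in Dallas → 22:55 UTC.
Add 14 hours and 58 minutes leg 2 → 13:53 UTC (Jul 22).
Add 1 hour 35 minutes layover in Eucla → 15:28 UTC.
Add 4 hours and 30 minutes leg 3 → 19:58 UTC.
Add 5 hours 10 minutes layover in Cinderford → 01:08 UTC (Jul 23).
Add 10 hours leg 4 → 11:08 UTC.
Paris is UTC+2:00, so local arrival = 11:08 + 2:00 = 13:08 on Jul 23.

13:08 on July 23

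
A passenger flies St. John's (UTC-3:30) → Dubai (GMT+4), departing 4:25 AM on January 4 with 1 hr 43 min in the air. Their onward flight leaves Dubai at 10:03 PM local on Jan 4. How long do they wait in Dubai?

Convert departure to UTC: 4:25 AM + 3:30 = 7:55 AM UTC on Jan 4.
Add 1 hour 43 minutes flight time → 9:38 AM UTC.
Dubai is UTC+4:00, so local arrival = 9:38 AM + 4:00 = 1:38 PM on Jan 4.
Layover = 10:03 PM − 1:38 PM = 8 hours 25 minutes.

8 hours 25 minutes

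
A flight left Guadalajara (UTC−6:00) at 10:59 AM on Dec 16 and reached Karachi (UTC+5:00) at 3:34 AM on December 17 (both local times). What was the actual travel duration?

Departure in UTC: 10:59 AM + 6:00 = 4:59 PM on Dec 16.
Arrival in UTC: 3:34 AM − 5:00 = 10:34 PM on Dec 16.
Elapsed = 10:34 PM − 4:59 PM = 5 hours 35 minutes.

5 hours 35 minutes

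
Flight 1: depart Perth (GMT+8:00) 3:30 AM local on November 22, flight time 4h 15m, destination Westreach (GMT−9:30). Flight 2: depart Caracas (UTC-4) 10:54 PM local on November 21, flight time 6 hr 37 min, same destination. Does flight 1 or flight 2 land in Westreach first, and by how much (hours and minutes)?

Flight 1 in UTC: 3:30 AM − 8:00 = 7:30 PM on Nov 21.
+4 hours 15 minutes → arrive 11:45 PM UTC on Nov 21.
Flight 2 in UTC: 10:54 PM + 4:00 = 2:54 AM on Nov 22.
+6 hours 37 minutes → arrive 9:31 AM UTC on Nov 22.
Flight 1 lands earlier by 9 hours 46 minutes.

the first, by 9 hours 46 minutes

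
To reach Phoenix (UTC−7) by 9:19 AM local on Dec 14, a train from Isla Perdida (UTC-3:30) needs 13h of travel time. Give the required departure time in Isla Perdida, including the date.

Target arrival in UTC: 9:19 AM + 7:00 = 4:19 PM on Dec 14.
Subtract 13 hours → departure 3:19 AM UTC on Dec 14.
Isla Perdida is UTC−3:30: 3:19 AM − 3:30 = 11:49 PM on Dec 13.

11:49 PM on December 13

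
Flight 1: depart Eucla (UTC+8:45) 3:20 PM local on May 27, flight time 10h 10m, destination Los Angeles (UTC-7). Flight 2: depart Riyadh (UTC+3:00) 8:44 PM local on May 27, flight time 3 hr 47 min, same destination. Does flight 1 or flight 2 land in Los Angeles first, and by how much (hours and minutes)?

Flight 1 in UTC: 3:20 PM − 8:45 = 6:35 AM on May 27.
+10 hours and 10 minutes → arrive 4:45 PM UTC on May 27.
Flight 2 in UTC: 8:44 PM − 3:00 = 5:44 PM on May 27.
+3 hours 47 minutes → arrive 9:31 PM UTC on May 27.
Flight 1 lands earlier by 4 hours 46 minutes.

the first, by 4 hours 46 minutes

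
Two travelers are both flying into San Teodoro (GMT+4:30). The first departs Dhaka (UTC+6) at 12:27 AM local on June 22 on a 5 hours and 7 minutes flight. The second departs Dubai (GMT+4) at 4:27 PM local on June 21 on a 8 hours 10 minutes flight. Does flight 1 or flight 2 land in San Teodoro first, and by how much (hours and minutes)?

Flight 1 in UTC: 12:27 AM − 6:00 = 6:27 PM on Jun 21.
+5 hours and 7 minutes → arrive 11:34 PM UTC on Jun 21.
Flight 2 in UTC: 4:27 PM − 4:00 = 12:27 PM on Jun 21.
+8 hours and 10 minutes → arrive 8:37 PM UTC on Jun 21.
Flight 2 lands earlier by 2 hours 57 minutes.

the second, by 2 hours 57 minutes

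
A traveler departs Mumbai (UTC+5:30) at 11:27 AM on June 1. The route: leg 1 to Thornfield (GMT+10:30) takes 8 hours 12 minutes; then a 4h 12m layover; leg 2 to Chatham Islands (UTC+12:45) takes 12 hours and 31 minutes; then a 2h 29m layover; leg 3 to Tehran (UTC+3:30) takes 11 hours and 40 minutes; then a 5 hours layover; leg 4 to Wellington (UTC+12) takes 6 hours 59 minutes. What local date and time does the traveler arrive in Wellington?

Convert departure to UTC: 11:27 AM − 5:30 = 5:57 AM UTC on Jun 1.
Add 8 hours 12 minutes leg 1 → 2:09 PM UTC.
Add 4 hours and 12 minutes layover in Thornfield → 6:21 PM UTC.
Add 12 hours and 31 minutes leg 2 → 6:52 AM UTC (Jun 2).
Add 2 hours 29 minutes layover in Chatham Islands → 9:21 AM UTC.
Add 11 hours 40 minutes leg 3 → 9:01 PM UTC.
Add 5 hours layover in Tehran → 2:01 AM UTC (Jun 3).
Add 6 hours and 59 minutes leg 4 → 9:00 AM UTC.
Wellington is UTC+12:00, so local arrival = 9:00 AM + 12:00 = 9:00 PM on Jun 3.

9:00 PM on June 3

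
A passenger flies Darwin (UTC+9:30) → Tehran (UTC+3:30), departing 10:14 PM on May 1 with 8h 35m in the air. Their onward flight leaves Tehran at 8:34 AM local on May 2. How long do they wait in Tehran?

Convert departure to UTC: 10:14 PM − 9:30 = 12:44 PM UTC on May 1.
Add 8 hours and 35 minutes flight time → 9:19 PM UTC.
Tehran is UTC+3:30, so local arrival = 9:19 PM + 3:30 = 12:49 AM on May 2.
Layover = 8:34 AM − 12:49 AM = 7 hours 45 minutes.

7 hours 45 minutes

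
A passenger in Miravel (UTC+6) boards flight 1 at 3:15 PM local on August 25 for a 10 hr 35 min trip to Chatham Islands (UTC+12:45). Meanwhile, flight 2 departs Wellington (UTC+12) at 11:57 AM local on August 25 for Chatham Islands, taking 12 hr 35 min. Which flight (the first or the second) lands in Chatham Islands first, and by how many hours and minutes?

the second, by 7 hours 18 minutes

Flight 1 in UTC: 3:15 PM − 6:00 = 9:15 AM on Aug 25.
+10 hours 35 minutes → arrive 7:50 PM UTC on Aug 25.
Flight 2 in UTC: 11:57 AM − 12:00 = 11:57 PM on Aug 24.
+12 hours 35 minutes → arrive 12:32 PM UTC on Aug 25.
Flight 2 lands earlier by 7 hours 18 minutes.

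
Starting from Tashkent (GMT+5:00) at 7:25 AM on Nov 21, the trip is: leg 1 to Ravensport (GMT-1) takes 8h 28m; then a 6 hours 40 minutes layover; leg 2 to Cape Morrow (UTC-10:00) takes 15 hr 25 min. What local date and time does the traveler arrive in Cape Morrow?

10:58 PM on Nov 21

Convert departure to UTC: 7:25 AM − 5:00 = 2:25 AM UTC on Nov 21.
Add 8 hours and 28 minutes leg 1 → 10:53 AM UTC.
Add 6 hours and 40 minutes layover in Ravensport → 5:33 PM UTC.
Add 15 hours 25 minutes leg 2 → 8:58 AM UTC (Nov 22).
Cape Morrow is UTC−10:00, so local arrival = 8:58 AM − 10:00 = 10:58 PM on Nov 21.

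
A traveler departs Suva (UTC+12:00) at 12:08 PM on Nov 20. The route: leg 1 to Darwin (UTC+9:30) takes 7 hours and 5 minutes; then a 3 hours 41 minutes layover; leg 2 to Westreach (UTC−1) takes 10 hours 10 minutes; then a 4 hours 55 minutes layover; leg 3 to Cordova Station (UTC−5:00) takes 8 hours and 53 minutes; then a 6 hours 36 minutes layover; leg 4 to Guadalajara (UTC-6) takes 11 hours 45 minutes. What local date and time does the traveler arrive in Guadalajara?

11:13 PM on Nov 21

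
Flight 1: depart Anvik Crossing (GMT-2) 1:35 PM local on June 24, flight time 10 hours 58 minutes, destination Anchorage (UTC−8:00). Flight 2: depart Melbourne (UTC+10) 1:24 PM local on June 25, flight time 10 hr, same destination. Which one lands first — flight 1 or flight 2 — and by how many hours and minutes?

the first, by 10 hours 51 minutes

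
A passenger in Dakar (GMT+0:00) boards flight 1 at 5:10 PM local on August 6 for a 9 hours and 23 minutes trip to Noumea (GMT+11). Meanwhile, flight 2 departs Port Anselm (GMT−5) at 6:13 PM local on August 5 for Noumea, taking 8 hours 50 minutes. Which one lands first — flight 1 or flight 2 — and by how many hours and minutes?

Flight 1 departs at 5:10 PM UTC (Aug 6).
+9 hours and 23 minutes → arrive 2:33 AM UTC on Aug 7.
Flight 2 in UTC: 6:13 PM + 5:00 = 11:13 PM on Aug 5.
+8 hours and 50 minutes → arrive 8:03 AM UTC on Aug 6.
Flight 2 lands earlier by 18 hours 30 minutes.

the second, by 18 hours 30 minutes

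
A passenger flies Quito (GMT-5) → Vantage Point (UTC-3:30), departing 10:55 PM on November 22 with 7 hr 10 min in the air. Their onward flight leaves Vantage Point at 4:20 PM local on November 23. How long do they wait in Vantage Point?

Convert departure to UTC: 10:55 PM + 5:00 = 3:55 AM UTC on Nov 23.
Add 7 hours 10 minutes flight time → 11:05 AM UTC.
Vantage Point is UTC−3:30, so local arrival = 11:05 AM − 3:30 = 7:35 AM on Nov 23.
Layover = 4:20 PM − 7:35 AM = 8 hours 45 minutes.

8 hours 45 minutes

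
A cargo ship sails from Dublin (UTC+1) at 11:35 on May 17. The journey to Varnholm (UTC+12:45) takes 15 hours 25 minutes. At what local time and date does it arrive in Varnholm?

14:45 on May 18

Convert departure to UTC: 11:35 − 1:00 = 10:35 UTC on May 17.
Add 15 hours 25 minutes travel time → 02:00 UTC (May 18).
Varnholm is UTC+12:45, so local arrival = 02:00 + 12:45 = 14:45 on May 18.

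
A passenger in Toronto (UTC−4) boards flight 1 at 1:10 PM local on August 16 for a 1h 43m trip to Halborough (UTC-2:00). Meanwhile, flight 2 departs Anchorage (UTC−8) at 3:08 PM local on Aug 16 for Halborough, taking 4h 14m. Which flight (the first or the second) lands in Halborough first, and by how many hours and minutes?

the first, by 8 hours 29 minutes

Flight 1 in UTC: 1:10 PM + 4:00 = 5:10 PM on Aug 16.
+1 hour and 43 minutes → arrive 6:53 PM UTC on Aug 16.
Flight 2 in UTC: 3:08 PM + 8:00 = 11:08 PM on Aug 16.
+4 hours and 14 minutes → arrive 3:22 AM UTC on Aug 17.
Flight 1 lands earlier by 8 hours 29 minutes.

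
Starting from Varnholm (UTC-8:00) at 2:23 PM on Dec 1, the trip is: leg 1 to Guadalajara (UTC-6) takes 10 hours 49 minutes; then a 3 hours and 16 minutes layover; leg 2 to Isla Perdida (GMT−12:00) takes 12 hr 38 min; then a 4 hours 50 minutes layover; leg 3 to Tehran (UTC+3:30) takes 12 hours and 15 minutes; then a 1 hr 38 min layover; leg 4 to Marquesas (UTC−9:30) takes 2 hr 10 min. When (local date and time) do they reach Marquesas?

12:29 PM on December 3

Convert departure to UTC: 2:23 PM + 8:00 = 10:23 PM UTC on Dec 1.
Add 10 hours 49 minutes leg 1 → 9:12 AM UTC (Dec 2).
Add 3 hours and 16 minutes layover in Guadalajara → 12:28 PM UTC.
Add 12 hours 38 minutes leg 2 → 1:06 AM UTC (Dec 3).
Add 4 hours 50 minutes layover in Isla Perdida → 5:56 AM UTC.
Add 12 hours 15 minutes leg 3 → 6:11 PM UTC.
Add 1 hour and 38 minutes layover in Tehran → 7:49 PM UTC.
Add 2 hours and 10 minutes leg 4 → 9:59 PM UTC.
Marquesas is UTC−9:30, so local arrival = 9:59 PM − 9:30 = 12:29 PM on Dec 3.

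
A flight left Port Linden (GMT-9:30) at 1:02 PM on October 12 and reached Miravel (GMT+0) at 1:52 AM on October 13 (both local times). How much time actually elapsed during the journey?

3 hours 20 minutes

Miravel is 9:30 ahead of Port Linden.
Clock-face elapsed time (ignoring zones) is 12 hours 50 minutes.
Actual elapsed = 12 hours 50 minutes − 9:30 = 3 hours 20 minutes.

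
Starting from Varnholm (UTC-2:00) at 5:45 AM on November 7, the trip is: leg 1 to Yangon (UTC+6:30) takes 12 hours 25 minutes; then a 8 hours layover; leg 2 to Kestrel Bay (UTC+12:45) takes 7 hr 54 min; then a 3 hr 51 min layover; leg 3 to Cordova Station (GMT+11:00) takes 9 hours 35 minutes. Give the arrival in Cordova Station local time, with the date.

12:30 PM on November 9

Convert departure to UTC: 5:45 AM + 2:00 = 7:45 AM UTC on Nov 7.
Add 12 hours and 25 minutes leg 1 → 8:10 PM UTC.
Add 8 hours layover in Yangon → 4:10 AM UTC (Nov 8).
Add 7 hours and 54 minutes leg 2 → 12:04 PM UTC.
Add 3 hours and 51 minutes layover in Kestrel Bay → 3:55 PM UTC.
Add 9 hours 35 minutes leg 3 → 1:30 AM UTC (Nov 9).
Cordova Station is UTC+11:00, so local arrival = 1:30 AM + 11:00 = 12:30 PM on Nov 9.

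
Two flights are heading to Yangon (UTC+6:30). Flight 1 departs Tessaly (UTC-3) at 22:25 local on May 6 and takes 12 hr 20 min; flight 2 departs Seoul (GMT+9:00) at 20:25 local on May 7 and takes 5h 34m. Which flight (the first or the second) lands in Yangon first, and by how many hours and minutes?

Flight 1 in UTC: 22:25 + 3:00 = 01:25 on May 7.
+12 hours and 20 minutes → arrive 13:45 UTC on May 7.
Flight 2 in UTC: 20:25 − 9:00 = 11:25 on May 7.
+5 hours 34 minutes → arrive 16:59 UTC on May 7.
Flight 1 lands earlier by 3 hours 14 minutes.

the first, by 3 hours 14 minutes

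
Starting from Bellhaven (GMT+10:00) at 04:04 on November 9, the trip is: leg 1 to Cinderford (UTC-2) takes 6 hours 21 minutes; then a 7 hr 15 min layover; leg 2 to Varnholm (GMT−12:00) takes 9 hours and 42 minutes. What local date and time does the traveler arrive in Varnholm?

Convert departure to UTC: 04:04 − 10:00 = 18:04 UTC on Nov 8.
Add 6 hours 21 minutes leg 1 → 00:25 UTC (Nov 9).
Add 7 hours 15 minutes layover in Cinderford → 07:40 UTC.
Add 9 hours 42 minutes leg 2 → 17:22 UTC.
Varnholm is UTC−12:00, so local arrival = 17:22 − 12:00 = 05:22 on Nov 9.

05:22 on Nov 9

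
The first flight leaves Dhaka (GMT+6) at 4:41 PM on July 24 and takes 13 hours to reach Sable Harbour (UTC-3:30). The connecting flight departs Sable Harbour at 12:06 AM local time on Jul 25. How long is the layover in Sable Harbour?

Convert departure to UTC: 4:41 PM − 6:00 = 10:41 AM UTC on Jul 24.
Add 13 hours flight time → 11:41 PM UTC.
Sable Harbour is UTC−3:30, so local arrival = 11:41 PM − 3:30 = 8:11 PM on Jul 24.
Layover = 12:06 AM − 8:11 PM (+1 day) = 3 hours 55 minutes.

3 hours 55 minutes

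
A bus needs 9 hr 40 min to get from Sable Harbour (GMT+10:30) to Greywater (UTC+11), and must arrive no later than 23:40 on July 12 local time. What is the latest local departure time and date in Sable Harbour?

13:30 on July 12

Target arrival in UTC: 23:40 − 11:00 = 12:40 on Jul 12.
Subtract 9 hours and 40 minutes → departure 03:00 UTC on Jul 12.
Sable Harbour is UTC+10:30: 03:00 + 10:30 = 13:30 on Jul 12.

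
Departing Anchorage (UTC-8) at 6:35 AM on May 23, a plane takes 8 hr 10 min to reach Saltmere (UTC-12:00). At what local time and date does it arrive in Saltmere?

Convert departure to UTC: 6:35 AM + 8:00 = 2:35 PM UTC on May 23.
Add 8 hours and 10 minutes travel time → 10:45 PM UTC.
Saltmere is UTC−12:00, so local arrival = 10:45 PM − 12:00 = 10:45 AM on May 23.

10:45 AM on May 23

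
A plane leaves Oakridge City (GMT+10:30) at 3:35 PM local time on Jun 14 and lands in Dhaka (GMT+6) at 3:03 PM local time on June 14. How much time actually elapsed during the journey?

3 hours 58 minutes

Departure in UTC: 3:35 PM − 10:30 = 5:05 AM on Jun 14.
Arrival in UTC: 3:03 PM − 6:00 = 9:03 AM on Jun 14.
Elapsed = 9:03 AM − 5:05 AM = 3 hours 58 minutes.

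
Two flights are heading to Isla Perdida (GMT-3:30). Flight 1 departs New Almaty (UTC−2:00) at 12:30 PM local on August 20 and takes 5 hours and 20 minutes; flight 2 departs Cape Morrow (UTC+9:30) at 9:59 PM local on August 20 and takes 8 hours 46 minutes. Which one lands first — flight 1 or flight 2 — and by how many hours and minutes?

Flight 1 in UTC: 12:30 PM + 2:00 = 2:30 PM on Aug 20.
+5 hours and 20 minutes → arrive 7:50 PM UTC on Aug 20.
Flight 2 in UTC: 9:59 PM − 9:30 = 12:29 PM on Aug 20.
+8 hours and 46 minutes → arrive 9:15 PM UTC on Aug 20.
Flight 1 lands earlier by 1 hour 25 minutes.

the first, by 1 hour 25 minutes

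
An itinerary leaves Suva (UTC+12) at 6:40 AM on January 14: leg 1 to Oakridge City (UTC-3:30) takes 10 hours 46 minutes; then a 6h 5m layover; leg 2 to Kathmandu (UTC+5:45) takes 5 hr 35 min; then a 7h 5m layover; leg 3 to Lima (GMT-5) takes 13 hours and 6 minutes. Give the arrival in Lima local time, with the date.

Convert departure to UTC: 6:40 AM − 12:00 = 6:40 PM UTC on Jan 13.
Add 10 hours and 46 minutes leg 1 → 5:26 AM UTC (Jan 14).
Add 6 hours 5 minutes layover in Oakridge City → 11:31 AM UTC.
Add 5 hours and 35 minutes leg 2 → 5:06 PM UTC.
Add 7 hours and 5 minutes layover in Kathmandu → 12:11 AM UTC (Jan 15).
Add 13 hours and 6 minutes leg 3 → 1:17 PM UTC.
Lima is UTC−5:00, so local arrival = 1:17 PM − 5:00 = 8:17 AM on Jan 15.

8:17 AM on Jan 15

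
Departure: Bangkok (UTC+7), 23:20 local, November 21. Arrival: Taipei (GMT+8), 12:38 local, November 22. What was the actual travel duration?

Taipei is 1:00 ahead of Bangkok.
Clock-face elapsed time (ignoring zones) is 13 hours 18 minutes.
Actual elapsed = 13 hours 18 minutes − 1:00 = 12 hours 18 minutes.

12 hours 18 minutes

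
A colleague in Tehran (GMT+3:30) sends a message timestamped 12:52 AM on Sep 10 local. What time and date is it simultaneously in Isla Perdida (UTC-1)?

8:22 PM on September 9

In UTC: 12:52 AM − 3:30 = 9:22 PM on Sep 9.
Isla Perdida is UTC−1:00: 9:22 PM − 1:00 = 8:22 PM on Sep 9.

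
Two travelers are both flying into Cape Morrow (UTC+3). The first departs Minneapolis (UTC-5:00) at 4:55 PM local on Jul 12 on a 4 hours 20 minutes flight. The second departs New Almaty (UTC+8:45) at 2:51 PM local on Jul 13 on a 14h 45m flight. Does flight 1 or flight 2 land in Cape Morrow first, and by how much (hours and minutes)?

the first, by 18 hours 36 minutes

Flight 1 in UTC: 4:55 PM + 5:00 = 9:55 PM on Jul 12.
+4 hours and 20 minutes → arrive 2:15 AM UTC on Jul 13.
Flight 2 in UTC: 2:51 PM − 8:45 = 6:06 AM on Jul 13.
+14 hours and 45 minutes → arrive 8:51 PM UTC on Jul 13.
Flight 1 lands earlier by 18 hours 36 minutes.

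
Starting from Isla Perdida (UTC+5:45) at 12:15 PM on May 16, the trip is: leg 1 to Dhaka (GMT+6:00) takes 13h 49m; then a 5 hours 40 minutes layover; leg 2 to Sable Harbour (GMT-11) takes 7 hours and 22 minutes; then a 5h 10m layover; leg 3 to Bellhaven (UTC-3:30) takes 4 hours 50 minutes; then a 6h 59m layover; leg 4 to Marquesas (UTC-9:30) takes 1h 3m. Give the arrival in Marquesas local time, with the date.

5:53 PM on May 17

Convert departure to UTC: 12:15 PM − 5:45 = 6:30 AM UTC on May 16.
Add 13 hours and 49 minutes leg 1 → 8:19 PM UTC.
Add 5 hours and 40 minutes layover in Dhaka → 1:59 AM UTC (May 17).
Add 7 hours and 22 minutes leg 2 → 9:21 AM UTC.
Add 5 hours 10 minutes layover in Sable Harbour → 2:31 PM UTC.
Add 4 hours and 50 minutes leg 3 → 7:21 PM UTC.
Add 6 hours 59 minutes layover in Bellhaven → 2:20 AM UTC (May 18).
Add 1 hour and 3 minutes leg 4 → 3:23 AM UTC.
Marquesas is UTC−9:30, so local arrival = 3:23 AM − 9:30 = 5:53 PM on May 17.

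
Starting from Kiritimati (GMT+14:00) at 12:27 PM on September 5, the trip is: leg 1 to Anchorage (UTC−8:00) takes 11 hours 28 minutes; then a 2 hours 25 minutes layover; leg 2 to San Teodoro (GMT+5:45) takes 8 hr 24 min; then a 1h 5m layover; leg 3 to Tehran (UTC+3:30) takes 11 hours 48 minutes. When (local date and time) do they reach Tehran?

1:07 PM on September 6

Convert departure to UTC: 12:27 PM − 14:00 = 10:27 PM UTC on Sep 4.
Add 11 hours 28 minutes leg 1 → 9:55 AM UTC (Sep 5).
Add 2 hours and 25 minutes layover in Anchorage → 12:20 PM UTC.
Add 8 hours 24 minutes leg 2 → 8:44 PM UTC.
Add 1 hour and 5 minutes layover in San Teodoro → 9:49 PM UTC.
Add 11 hours and 48 minutes leg 3 → 9:37 AM UTC (Sep 6).
Tehran is UTC+3:30, so local arrival = 9:37 AM + 3:30 = 1:07 PM on Sep 6.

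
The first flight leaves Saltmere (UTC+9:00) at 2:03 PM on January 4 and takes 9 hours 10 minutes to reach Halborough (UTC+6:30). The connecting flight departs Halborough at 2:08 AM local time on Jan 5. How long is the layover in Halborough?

Convert departure to UTC: 2:03 PM − 9:00 = 5:03 AM UTC on Jan 4.
Add 9 hours and 10 minutes flight time → 2:13 PM UTC.
Halborough is UTC+6:30, so local arrival = 2:13 PM + 6:30 = 8:43 PM on Jan 4.
Layover = 2:08 AM − 8:43 PM (+1 day) = 5 hours 25 minutes.

5 hours 25 minutes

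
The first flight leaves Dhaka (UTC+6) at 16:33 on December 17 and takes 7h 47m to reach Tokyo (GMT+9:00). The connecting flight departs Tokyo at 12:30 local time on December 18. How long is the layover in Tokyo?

Convert departure to UTC: 16:33 − 6:00 = 10:33 UTC on Dec 17.
Add 7 hours and 47 minutes flight time → 18:20 UTC.
Tokyo is UTC+9:00, so local arrival = 18:20 + 9:00 = 03:20 on Dec 18.
Layover = 12:30 − 03:20 = 9 hours 10 minutes.

9 hours 10 minutes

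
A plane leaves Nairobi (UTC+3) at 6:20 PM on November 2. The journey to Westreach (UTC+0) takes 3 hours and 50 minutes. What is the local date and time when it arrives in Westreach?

Convert departure to UTC: 6:20 PM − 3:00 = 3:20 PM UTC on Nov 2.
Add 3 hours and 50 minutes travel time → 7:10 PM UTC.
Westreach is UTC+0, so local arrival is the same: 7:10 PM on Nov 2.

7:10 PM on November 2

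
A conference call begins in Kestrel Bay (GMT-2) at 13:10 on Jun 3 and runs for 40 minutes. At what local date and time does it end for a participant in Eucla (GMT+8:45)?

Convert start to UTC: 13:10 + 2:00 = 15:10 UTC on Jun 3.
Add 40 minutes duration → 15:50 UTC.
Eucla is UTC+8:45, so local end time = 15:50 + 8:45 = 00:35 on Jun 4.

00:35 on June 4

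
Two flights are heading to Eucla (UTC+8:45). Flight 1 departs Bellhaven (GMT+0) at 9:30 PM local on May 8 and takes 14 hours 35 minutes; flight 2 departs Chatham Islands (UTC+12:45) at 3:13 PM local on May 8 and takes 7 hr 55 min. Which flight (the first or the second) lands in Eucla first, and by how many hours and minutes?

Flight 1 departs at 9:30 PM UTC (May 8).
+14 hours and 35 minutes → arrive 12:05 PM UTC on May 9.
Flight 2 in UTC: 3:13 PM − 12:45 = 2:28 AM on May 8.
+7 hours and 55 minutes → arrive 10:23 AM UTC on May 8.
Flight 2 lands earlier by 25 hours 42 minutes.

the second, by 25 hours 42 minutes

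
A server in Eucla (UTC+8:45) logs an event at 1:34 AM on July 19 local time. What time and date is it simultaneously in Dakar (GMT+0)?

4:49 PM on Jul 18

Dakar is 8:45 behind Eucla.
Shift by the zone difference: 1:34 AM − 8:45 = 4:49 PM on Jul 18 in Dakar.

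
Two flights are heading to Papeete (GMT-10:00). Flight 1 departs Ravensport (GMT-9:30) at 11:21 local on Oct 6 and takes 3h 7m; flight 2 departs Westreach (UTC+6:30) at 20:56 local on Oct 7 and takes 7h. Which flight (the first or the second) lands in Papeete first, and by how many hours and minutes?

Flight 1 in UTC: 11:21 + 9:30 = 20:51 on Oct 6.
+3 hours 7 minutes → arrive 23:58 UTC on Oct 6.
Flight 2 in UTC: 20:56 − 6:30 = 14:26 on Oct 7.
+7 hours → arrive 21:26 UTC on Oct 7.
Flight 1 lands earlier by 21 hours 28 minutes.

the first, by 21 hours 28 minutes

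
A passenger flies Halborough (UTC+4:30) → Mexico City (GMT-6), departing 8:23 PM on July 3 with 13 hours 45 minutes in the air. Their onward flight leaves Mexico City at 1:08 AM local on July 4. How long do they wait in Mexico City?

1 hour 30 minutes

Convert departure to UTC: 8:23 PM − 4:30 = 3:53 PM UTC on Jul 3.
Add 13 hours and 45 minutes flight time → 5:38 AM UTC (Jul 4).
Mexico City is UTC−6:00, so local arrival = 5:38 AM − 6:00 = 11:38 PM on Jul 3.
Layover = 1:08 AM − 11:38 PM (+1 day) = 1 hour 30 minutes.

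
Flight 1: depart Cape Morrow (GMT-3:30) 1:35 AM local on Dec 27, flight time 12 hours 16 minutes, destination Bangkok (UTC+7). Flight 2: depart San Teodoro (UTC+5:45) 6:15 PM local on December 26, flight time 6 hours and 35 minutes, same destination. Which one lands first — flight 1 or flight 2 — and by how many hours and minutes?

Flight 1 in UTC: 1:35 AM + 3:30 = 5:05 AM on Dec 27.
+12 hours and 16 minutes → arrive 5:21 PM UTC on Dec 27.
Flight 2 in UTC: 6:15 PM − 5:45 = 12:30 PM on Dec 26.
+6 hours 35 minutes → arrive 7:05 PM UTC on Dec 26.
Flight 2 lands earlier by 22 hours 16 minutes.

the second, by 22 hours 16 minutes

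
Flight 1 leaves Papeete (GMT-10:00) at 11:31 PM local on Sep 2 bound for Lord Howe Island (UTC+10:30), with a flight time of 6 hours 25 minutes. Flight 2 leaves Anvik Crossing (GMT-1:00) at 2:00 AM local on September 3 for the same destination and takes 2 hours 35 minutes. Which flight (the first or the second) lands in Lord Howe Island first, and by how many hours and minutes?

Flight 1 in UTC: 11:31 PM + 10:00 = 9:31 AM on Sep 3.
+6 hours and 25 minutes → arrive 3:56 PM UTC on Sep 3.
Flight 2 in UTC: 2:00 AM + 1:00 = 3:00 AM on Sep 3.
+2 hours and 35 minutes → arrive 5:35 AM UTC on Sep 3.
Flight 2 lands earlier by 10 hours 21 minutes.

the second, by 10 hours 21 minutes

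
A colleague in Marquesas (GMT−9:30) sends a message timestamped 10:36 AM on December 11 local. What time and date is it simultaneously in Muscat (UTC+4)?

12:06 AM on December 12

Muscat is 13:30 ahead of Marquesas.
Shift by the zone difference: 10:36 AM + 13:30 = 12:06 AM on Dec 12 in Muscat.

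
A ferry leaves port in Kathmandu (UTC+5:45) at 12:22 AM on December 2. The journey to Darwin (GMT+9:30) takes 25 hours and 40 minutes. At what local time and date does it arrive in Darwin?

5:47 AM on Dec 3

Convert departure to UTC: 12:22 AM − 5:45 = 6:37 PM UTC on Dec 1.
Add 25 hours and 40 minutes travel time → 8:17 PM UTC (Dec 2).
Darwin is UTC+9:30, so local arrival = 8:17 PM + 9:30 = 5:47 AM on Dec 3.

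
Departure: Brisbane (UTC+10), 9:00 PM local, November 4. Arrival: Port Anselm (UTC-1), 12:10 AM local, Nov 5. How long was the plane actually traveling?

14 hours 10 minutes

Port Anselm is 11:00 behind Brisbane.
Clock-face elapsed time (ignoring zones) is 3 hours 10 minutes.
Actual elapsed = 3 hours 10 minutes + 11:00 = 14 hours 10 minutes.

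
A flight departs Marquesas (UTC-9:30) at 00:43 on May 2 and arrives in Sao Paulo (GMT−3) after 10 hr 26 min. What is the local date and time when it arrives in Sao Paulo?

Convert departure to UTC: 00:43 + 9:30 = 10:13 UTC on May 2.
Add 10 hours and 26 minutes travel time → 20:39 UTC.
Sao Paulo is UTC−3:00, so local arrival = 20:39 − 3:00 = 17:39 on May 2.

17:39 on May 2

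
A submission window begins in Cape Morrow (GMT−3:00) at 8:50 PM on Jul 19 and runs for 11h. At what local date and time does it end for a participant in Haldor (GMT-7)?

Convert start to UTC: 8:50 PM + 3:00 = 11:50 PM UTC on Jul 19.
Add 11 hours duration → 10:50 AM UTC (Jul 20).
Haldor is UTC−7:00, so local end time = 10:50 AM − 7:00 = 3:50 AM on Jul 20.

3:50 AM on Jul 20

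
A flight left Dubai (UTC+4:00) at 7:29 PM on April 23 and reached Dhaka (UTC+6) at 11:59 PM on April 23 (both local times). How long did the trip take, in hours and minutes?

2 hours 30 minutes

Departure in UTC: 7:29 PM − 4:00 = 3:29 PM on Apr 23.
Arrival in UTC: 11:59 PM − 6:00 = 5:59 PM on Apr 23.
Elapsed = 5:59 PM − 3:29 PM = 2 hours 30 minutes.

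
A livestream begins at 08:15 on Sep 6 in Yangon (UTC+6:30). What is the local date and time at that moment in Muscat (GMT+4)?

In UTC: 08:15 − 6:30 = 01:45 on Sep 6.
Muscat is UTC+4:00: 01:45 + 4:00 = 05:45 on Sep 6.

05:45 on September 6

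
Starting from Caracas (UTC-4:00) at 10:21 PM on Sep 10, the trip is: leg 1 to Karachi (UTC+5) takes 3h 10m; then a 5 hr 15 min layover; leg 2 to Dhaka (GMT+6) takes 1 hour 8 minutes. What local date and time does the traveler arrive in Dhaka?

Convert departure to UTC: 10:21 PM + 4:00 = 2:21 AM UTC on Sep 11.
Add 3 hours and 10 minutes leg 1 → 5:31 AM UTC.
Add 5 hours 15 minutes layover in Karachi → 10:46 AM UTC.
Add 1 hour and 8 minutes leg 2 → 11:54 AM UTC.
Dhaka is UTC+6:00, so local arrival = 11:54 AM + 6:00 = 5:54 PM on Sep 11.

5:54 PM on Sep 11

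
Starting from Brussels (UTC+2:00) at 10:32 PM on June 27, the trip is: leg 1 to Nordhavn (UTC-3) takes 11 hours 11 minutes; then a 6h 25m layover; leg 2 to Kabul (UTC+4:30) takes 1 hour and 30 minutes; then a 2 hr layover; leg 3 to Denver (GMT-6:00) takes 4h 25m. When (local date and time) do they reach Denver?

Convert departure to UTC: 10:32 PM − 2:00 = 8:32 PM UTC on Jun 27.
Add 11 hours and 11 minutes leg 1 → 7:43 AM UTC (Jun 28).
Add 6 hours 25 minutes layover in Nordhavn → 2:08 PM UTC.
Add 1 hour and 30 minutes leg 2 → 3:38 PM UTC.
Add 2 hours layover in Kabul → 5:38 PM UTC.
Add 4 hours and 25 minutes leg 3 → 10:03 PM UTC.
Denver is UTC−6:00, so local arrival = 10:03 PM − 6:00 = 4:03 PM on Jun 28.

4:03 PM on Jun 28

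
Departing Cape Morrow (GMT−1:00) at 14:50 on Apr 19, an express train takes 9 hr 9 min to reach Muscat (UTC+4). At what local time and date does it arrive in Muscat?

Convert departure to UTC: 14:50 + 1:00 = 15:50 UTC on Apr 19.
Add 9 hours 9 minutes travel time → 00:59 UTC (Apr 20).
Muscat is UTC+4:00, so local arrival = 00:59 + 4:00 = 04:59 on Apr 20.

04:59 on Apr 20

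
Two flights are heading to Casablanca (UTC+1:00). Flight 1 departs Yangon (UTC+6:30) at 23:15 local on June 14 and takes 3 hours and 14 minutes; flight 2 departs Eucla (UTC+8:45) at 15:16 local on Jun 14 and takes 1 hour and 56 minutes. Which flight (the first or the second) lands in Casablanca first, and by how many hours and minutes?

the second, by 11 hours 32 minutes

Flight 1 in UTC: 23:15 − 6:30 = 16:45 on Jun 14.
+3 hours and 14 minutes → arrive 19:59 UTC on Jun 14.
Flight 2 in UTC: 15:16 − 8:45 = 06:31 on Jun 14.
+1 hour and 56 minutes → arrive 08:27 UTC on Jun 14.
Flight 2 lands earlier by 11 hours 32 minutes.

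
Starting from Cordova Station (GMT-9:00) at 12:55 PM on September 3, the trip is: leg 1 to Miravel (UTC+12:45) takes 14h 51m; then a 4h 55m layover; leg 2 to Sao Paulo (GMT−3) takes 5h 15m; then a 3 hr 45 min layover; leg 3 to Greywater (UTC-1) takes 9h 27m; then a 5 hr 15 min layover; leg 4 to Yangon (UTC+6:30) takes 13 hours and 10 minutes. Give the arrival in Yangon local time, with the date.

Convert departure to UTC: 12:55 PM + 9:00 = 9:55 PM UTC on Sep 3.
Add 14 hours and 51 minutes leg 1 → 12:46 PM UTC (Sep 4).
Add 4 hours 55 minutes layover in Miravel → 5:41 PM UTC.
Add 5 hours and 15 minutes leg 2 → 10:56 PM UTC.
Add 3 hours 45 minutes layover in Sao Paulo → 2:41 AM UTC (Sep 5).
Add 9 hours 27 minutes leg 3 → 12:08 PM UTC.
Add 5 hours and 15 minutes layover in Greywater → 5:23 PM UTC.
Add 13 hours 10 minutes leg 4 → 6:33 AM UTC (Sep 6).
Yangon is UTC+6:30, so local arrival = 6:33 AM + 6:30 = 1:03 PM on Sep 6.

1:03 PM on Sep 6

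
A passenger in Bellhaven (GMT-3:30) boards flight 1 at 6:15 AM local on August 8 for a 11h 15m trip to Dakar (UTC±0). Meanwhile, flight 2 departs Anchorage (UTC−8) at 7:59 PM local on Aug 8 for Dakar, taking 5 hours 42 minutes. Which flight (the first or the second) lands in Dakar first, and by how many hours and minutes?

Flight 1 in UTC: 6:15 AM + 3:30 = 9:45 AM on Aug 8.
+11 hours 15 minutes → arrive 9:00 PM UTC on Aug 8.
Flight 2 in UTC: 7:59 PM + 8:00 = 3:59 AM on Aug 9.
+5 hours and 42 minutes → arrive 9:41 AM UTC on Aug 9.
Flight 1 lands earlier by 12 hours 41 minutes.

the first, by 12 hours 41 minutes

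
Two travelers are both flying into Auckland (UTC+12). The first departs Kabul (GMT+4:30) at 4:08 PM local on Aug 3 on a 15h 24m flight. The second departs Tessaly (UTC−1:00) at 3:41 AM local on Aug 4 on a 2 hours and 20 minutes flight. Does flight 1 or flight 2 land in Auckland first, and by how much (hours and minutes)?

Flight 1 in UTC: 4:08 PM − 4:30 = 11:38 AM on Aug 3.
+15 hours and 24 minutes → arrive 3:02 AM UTC on Aug 4.
Flight 2 in UTC: 3:41 AM + 1:00 = 4:41 AM on Aug 4.
+2 hours and 20 minutes → arrive 7:01 AM UTC on Aug 4.
Flight 1 lands earlier by 3 hours 59 minutes.

the first, by 3 hours 59 minutes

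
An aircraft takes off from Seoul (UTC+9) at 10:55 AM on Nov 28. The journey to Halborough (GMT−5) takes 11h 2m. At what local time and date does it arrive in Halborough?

7:57 AM on November 28

Halborough is 14:00 behind Seoul.
After 11 hours 2 minutes it is 9:57 PM in Seoul.
Shift by the zone difference: 9:57 PM − 14:00 = 7:57 AM on Nov 28 in Halborough.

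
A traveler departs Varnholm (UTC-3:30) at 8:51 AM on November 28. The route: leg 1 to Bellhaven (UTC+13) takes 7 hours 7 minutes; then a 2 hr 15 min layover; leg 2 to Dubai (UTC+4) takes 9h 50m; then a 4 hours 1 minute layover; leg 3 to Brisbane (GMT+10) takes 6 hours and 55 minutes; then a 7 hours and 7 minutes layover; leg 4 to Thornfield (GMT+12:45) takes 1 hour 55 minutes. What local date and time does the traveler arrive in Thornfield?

Convert departure to UTC: 8:51 AM + 3:30 = 12:21 PM UTC on Nov 28.
Add 7 hours 7 minutes leg 1 → 7:28 PM UTC.
Add 2 hours 15 minutes layover in Bellhaven → 9:43 PM UTC.
Add 9 hours and 50 minutes leg 2 → 7:33 AM UTC (Nov 29).
Add 4 hours 1 minute layover in Dubai → 11:34 AM UTC.
Add 6 hours 55 minutes leg 3 → 6:29 PM UTC.
Add 7 hours and 7 minutes layover in Brisbane → 1:36 AM UTC (Nov 30).
Add 1 hour and 55 minutes leg 4 → 3:31 AM UTC.
Thornfield is UTC+12:45, so local arrival = 3:31 AM + 12:45 = 4:16 PM on Nov 30.

4:16 PM on November 30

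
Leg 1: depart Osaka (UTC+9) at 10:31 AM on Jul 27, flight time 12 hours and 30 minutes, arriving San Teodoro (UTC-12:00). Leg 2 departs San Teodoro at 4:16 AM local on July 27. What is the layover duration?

2 hours 15 minutes

Convert departure to UTC: 10:31 AM − 9:00 = 1:31 AM UTC on Jul 27.
Add 12 hours 30 minutes flight time → 2:01 PM UTC.
San Teodoro is UTC−12:00, so local arrival = 2:01 PM − 12:00 = 2:01 AM on Jul 27.
Layover = 4:16 AM − 2:01 AM = 2 hours 15 minutes.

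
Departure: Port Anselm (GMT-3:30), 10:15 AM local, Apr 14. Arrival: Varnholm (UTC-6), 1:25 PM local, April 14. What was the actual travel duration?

5 hours 40 minutes

Departure in UTC: 10:15 AM + 3:30 = 1:45 PM on Apr 14.
Arrival in UTC: 1:25 PM + 6:00 = 7:25 PM on Apr 14.
Elapsed = 7:25 PM − 1:45 PM = 5 hours 40 minutes.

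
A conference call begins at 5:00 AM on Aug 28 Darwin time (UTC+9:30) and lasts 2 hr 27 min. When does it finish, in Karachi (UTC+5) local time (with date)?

2:57 AM on Aug 28

Convert start to UTC: 5:00 AM − 9:30 = 7:30 PM UTC on Aug 27.
Add 2 hours 27 minutes duration → 9:57 PM UTC.
Karachi is UTC+5:00, so local end time = 9:57 PM + 5:00 = 2:57 AM on Aug 28.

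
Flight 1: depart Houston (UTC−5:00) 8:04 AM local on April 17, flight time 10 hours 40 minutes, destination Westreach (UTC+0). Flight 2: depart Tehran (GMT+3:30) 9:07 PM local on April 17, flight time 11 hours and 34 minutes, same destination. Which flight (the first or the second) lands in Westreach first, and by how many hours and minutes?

the first, by 5 hours 27 minutes

Flight 1 in UTC: 8:04 AM + 5:00 = 1:04 PM on Apr 17.
+10 hours 40 minutes → arrive 11:44 PM UTC on Apr 17.
Flight 2 in UTC: 9:07 PM − 3:30 = 5:37 PM on Apr 17.
+11 hours and 34 minutes → arrive 5:11 AM UTC on Apr 18.
Flight 1 lands earlier by 5 hours 27 minutes.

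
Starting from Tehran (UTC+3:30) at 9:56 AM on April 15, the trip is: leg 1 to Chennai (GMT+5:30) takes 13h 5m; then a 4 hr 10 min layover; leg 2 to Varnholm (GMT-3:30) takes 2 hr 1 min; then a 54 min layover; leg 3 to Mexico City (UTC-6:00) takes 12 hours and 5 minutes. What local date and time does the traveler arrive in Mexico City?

Convert departure to UTC: 9:56 AM − 3:30 = 6:26 AM UTC on Apr 15.
Add 13 hours and 5 minutes leg 1 → 7:31 PM UTC.
Add 4 hours 10 minutes layover in Chennai → 11:41 PM UTC.
Add 2 hours and 1 minute leg 2 → 1:42 AM UTC (Apr 16).
Add 54 minutes layover in Varnholm → 2:36 AM UTC.
Add 12 hours 5 minutes leg 3 → 2:41 PM UTC.
Mexico City is UTC−6:00, so local arrival = 2:41 PM − 6:00 = 8:41 AM on Apr 16.

8:41 AM on April 16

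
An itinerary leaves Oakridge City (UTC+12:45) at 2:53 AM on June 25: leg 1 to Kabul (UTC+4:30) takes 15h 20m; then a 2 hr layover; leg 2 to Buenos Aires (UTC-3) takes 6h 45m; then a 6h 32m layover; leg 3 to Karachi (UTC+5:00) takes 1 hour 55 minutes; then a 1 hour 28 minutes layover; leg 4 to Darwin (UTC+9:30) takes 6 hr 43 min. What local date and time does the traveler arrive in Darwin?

Convert departure to UTC: 2:53 AM − 12:45 = 2:08 PM UTC on Jun 24.
Add 15 hours and 20 minutes leg 1 → 5:28 AM UTC (Jun 25).
Add 2 hours layover in Kabul → 7:28 AM UTC.
Add 6 hours 45 minutes leg 2 → 2:13 PM UTC.
Add 6 hours and 32 minutes layover in Buenos Aires → 8:45 PM UTC.
Add 1 hour and 55 minutes leg 3 → 10:40 PM UTC.
Add 1 hour 28 minutes layover in Karachi → 12:08 AM UTC (Jun 26).
Add 6 hours 43 minutes leg 4 → 6:51 AM UTC.
Darwin is UTC+9:30, so local arrival = 6:51 AM + 9:30 = 4:21 PM on Jun 26.

4:21 PM on Jun 26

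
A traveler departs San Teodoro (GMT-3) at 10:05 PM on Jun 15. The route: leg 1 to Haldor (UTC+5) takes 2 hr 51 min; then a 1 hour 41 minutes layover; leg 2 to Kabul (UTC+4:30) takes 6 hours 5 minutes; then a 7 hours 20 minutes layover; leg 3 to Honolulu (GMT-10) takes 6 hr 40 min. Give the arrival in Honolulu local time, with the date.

3:42 PM on Jun 16

Convert departure to UTC: 10:05 PM + 3:00 = 1:05 AM UTC on Jun 16.
Add 2 hours 51 minutes leg 1 → 3:56 AM UTC.
Add 1 hour and 41 minutes layover in Haldor → 5:37 AM UTC.
Add 6 hours and 5 minutes leg 2 → 11:42 AM UTC.
Add 7 hours and 20 minutes layover in Kabul → 7:02 PM UTC.
Add 6 hours and 40 minutes leg 3 → 1:42 AM UTC (Jun 17).
Honolulu is UTC−10:00, so local arrival = 1:42 AM − 10:00 = 3:42 PM on Jun 16.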